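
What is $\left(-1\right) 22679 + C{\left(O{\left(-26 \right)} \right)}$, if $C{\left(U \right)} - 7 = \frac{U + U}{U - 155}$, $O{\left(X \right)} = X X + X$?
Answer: $- \frac{2244268}{99} \approx -22669.0$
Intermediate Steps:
$O{\left(X \right)} = X + X^{2}$ ($O{\left(X \right)} = X^{2} + X = X + X^{2}$)
$C{\left(U \right)} = 7 + \frac{2 U}{-155 + U}$ ($C{\left(U \right)} = 7 + \frac{U + U}{U - 155} = 7 + \frac{2 U}{-155 + U}$)
$\left(-1\right) 22679 + C{\left(O{\left(-26 \right)} \right)} = \left(-1\right) 22679 + \frac{-1085 + 9 \left(- 26 \left(1 - 26\right)\right)}{-155 - 26 \left(1 - 26\right)} = -22679 + \frac{-1085 + 9 \left(\left(-26\right) \left(-25\right)\right)}{-155 - -650} = -22679 + \frac{-1085 + 9 \cdot 650}{-155 + 650} = -22679 + \frac{-1085 + 5850}{495} = -22679 + \frac{1}{495} \cdot 4765 = -22679 + \frac{953}{99} = - \frac{2244268}{99}$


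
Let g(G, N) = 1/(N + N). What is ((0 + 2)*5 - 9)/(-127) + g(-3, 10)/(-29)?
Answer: -707/73660 ≈ -0.0095982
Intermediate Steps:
g(G, N) = 1/(2*N)
((0 + 2)*5 - 9)/(-127) + g(-3, 10)/(-29) = ((0 + 2)*5 - 9)/(-127) + ((½)/10)/(-29) = (2*5 - 9)*(-1/127) + ((½)*(⅒))*(-1/29) = (10 - 9)*(-1/127) + (1/20)*(-1/29) = 1*(-1/127) - 1/580 = -1/127 - 1/580 = -707/73660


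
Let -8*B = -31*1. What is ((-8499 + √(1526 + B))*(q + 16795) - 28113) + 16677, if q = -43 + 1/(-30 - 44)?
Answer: -10536606117/74 + 1239647*√24478/296 ≈ -1.4173e+8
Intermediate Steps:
B = 31/8 (B = -(-31)/8 = -⅛*(-31) = 31/8 ≈ 3.8750)
q = -3183/74 (q = -43 + 1/(-74) = -43 - 1/74*1 = -43 - 1/74 = -3183/74 ≈ -43.013)
((-8499 + √(1526 + B))*(q + 16795) - 28113) + 16677 = ((-8499 + √(1526 + 31/8))*(-3183/74 + 16795) - 28113) + 16677 = ((-8499 + √(12239/8))*(1239647/74) - 28113) + 16677 = ((-8499 + √24478/4)*(1239647/74) - 28113) + 16677 = ((-10535759853/74 + 1239647*√24478/296) - 28113) + 16677 = (-10537840215/74 + 1239647*√24478/296) + 16677 = -10536606117/74 + 1239647*√24478/296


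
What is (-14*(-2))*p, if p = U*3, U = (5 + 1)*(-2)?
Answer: -1008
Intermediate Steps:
U = -12 (U = 6*(-2) = -12)
p = -36 (p = -12*3 = -36)
(-14*(-2))*p = -14*(-2)*(-36) = 28*(-36) = -1008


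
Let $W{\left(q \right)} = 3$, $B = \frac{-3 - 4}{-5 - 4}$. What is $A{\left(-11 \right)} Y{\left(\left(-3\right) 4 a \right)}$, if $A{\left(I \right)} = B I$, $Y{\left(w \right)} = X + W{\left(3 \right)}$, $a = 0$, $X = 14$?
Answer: $- \frac{1309}{9} \approx -145.44$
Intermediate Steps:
$B = \frac{7}{9}$ ($B = - \frac{7}{-9} = \left(-7\right) \left(- \frac{1}{9}\right) = \frac{7}{9} \approx 0.77778$)
$Y{\left(w \right)} = 17$ ($Y{\left(w \right)} = 14 + 3 = 17$)
$A{\left(I \right)} = \frac{7 I}{9}$
$A{\left(-11 \right)} Y{\left(\left(-3\right) 4 a \right)} = \frac{7}{9} \left(-11\right) 17 = \left(- \frac{77}{9}\right) 17 = - \frac{1309}{9}$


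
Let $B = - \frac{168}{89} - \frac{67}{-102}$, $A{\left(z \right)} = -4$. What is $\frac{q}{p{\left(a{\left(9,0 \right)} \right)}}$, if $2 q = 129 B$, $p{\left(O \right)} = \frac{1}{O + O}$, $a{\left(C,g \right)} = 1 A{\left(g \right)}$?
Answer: $\frac{960878}{1513} \approx 635.08$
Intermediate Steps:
$a{\left(C,g \right)} = -4$ ($a{\left(C,g \right)} = 1 \left(-4\right) = -4$)
$B = - \frac{11173}{9078}$ ($B = \left(-168\right) \frac{1}{89} - - \frac{67}{102} = - \frac{168}{89} + \frac{67}{102} = - \frac{11173}{9078} \approx -1.2308$)
$p{\left(O \right)} = \frac{1}{2 O}$
$q = - \frac{480439}{6052}$ ($q = \frac{129 \left(- \frac{11173}{9078}\right)}{2} = \frac{1}{2} \left(- \frac{480439}{3026}\right) = - \frac{480439}{6052} \approx -79.385$)
$\frac{q}{p{\left(a{\left(9,0 \right)} \right)}} = - \frac{480439}{6052 \frac{1}{2 \left(-4\right)}} = - \frac{480439}{6052 \cdot \frac{1}{2} \left(- \frac{1}{4}\right)} = - \frac{480439}{6052 \left(- \frac{1}{8}\right)} = \left(- \frac{480439}{6052}\right) \left(-8\right) = \frac{960878}{1513}$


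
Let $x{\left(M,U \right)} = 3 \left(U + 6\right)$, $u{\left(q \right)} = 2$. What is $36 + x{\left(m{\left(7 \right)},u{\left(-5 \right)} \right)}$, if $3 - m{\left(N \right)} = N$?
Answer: $60$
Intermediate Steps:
$m{\left(N \right)} = 3 - N$
$x{\left(M,U \right)} = 18 + 3 U$ ($x{\left(M,U \right)} = 3 \left(6 + U\right) = 18 + 3 U$)
$36 + x{\left(m{\left(7 \right)},u{\left(-5 \right)} \right)} = 36 + \left(18 + 3 \cdot 2\right) = 36 + \left(18 + 6\right) = 36 + 24 = 60$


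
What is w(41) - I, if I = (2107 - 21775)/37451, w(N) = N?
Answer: 1555159/37451 ≈ 41.525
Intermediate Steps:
I = -19668/37451 (I = -19668*1/37451 = -19668/37451 ≈ -0.52517)
w(41) - I = 41 - 1*(-19668/37451) = 41 + 19668/37451 = 1555159/37451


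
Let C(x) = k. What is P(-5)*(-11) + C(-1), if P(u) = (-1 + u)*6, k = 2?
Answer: 398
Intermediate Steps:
C(x) = 2
P(u) = -6 + 6*u
P(-5)*(-11) + C(-1) = (-6 + 6*(-5))*(-11) + 2 = (-6 - 30)*(-11) + 2 = -36*(-11) + 2 = 396 + 2 = 398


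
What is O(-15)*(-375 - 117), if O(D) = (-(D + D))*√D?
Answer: -14760*I*√15 ≈ -57165.0*I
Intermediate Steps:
O(D) = -2*D^(3/2) (O(D) = (-2*D)*√D = -2*D^(3/2))
O(-15)*(-375 - 117) = (-(-30)*I*√15)*(-375 - 117) = -(-30)*I*√15*(-492) = (30*I*√15)*(-492) = -14760*I*√15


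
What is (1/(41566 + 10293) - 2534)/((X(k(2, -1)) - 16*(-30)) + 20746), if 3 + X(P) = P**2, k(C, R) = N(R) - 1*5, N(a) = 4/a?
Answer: -131410705/1104804136 ≈ -0.11894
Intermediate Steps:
k(C, R) = -5 + 4/R (k(C, R) = 4/R - 1*5 = 4/R - 5 = -5 + 4/R)
X(P) = -3 + P**2
(1/(41566 + 10293) - 2534)/((X(k(2, -1)) - 16*(-30)) + 20746) = (1/(41566 + 10293) - 2534)/(((-3 + (-5 + 4/(-1))**2) - 16*(-30)) + 20746) = (1/51859 - 2534)/(((-3 + (-5 + 4*(-1))**2) + 480) + 20746) = (1/51859 - 2534)/(((-3 + (-5 - 4)**2) + 480) + 20746) = -131410705/(51859*(((-3 + (-9)**2) + 480) + 20746)) = -131410705/(51859*(((-3 + 81) + 480) + 20746)) = -131410705/(51859*((78 + 480) + 20746)) = -131410705/(51859*(558 + 20746)) = -131410705/51859/21304 = -131410705/51859*1/21304 = -131410705/1104804136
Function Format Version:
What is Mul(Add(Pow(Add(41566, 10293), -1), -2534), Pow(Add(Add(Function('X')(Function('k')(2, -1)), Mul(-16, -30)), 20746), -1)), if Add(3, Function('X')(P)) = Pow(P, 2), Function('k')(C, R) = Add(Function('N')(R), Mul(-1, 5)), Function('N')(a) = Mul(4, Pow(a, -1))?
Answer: Rational(-131410705, 1104804136) ≈ -0.11894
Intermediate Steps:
Function('k')(C, R) = Add(-5, Mul(4, Pow(R, -1))) (Function('k')(C, R) = Add(Mul(4, Pow(R, -1)), Mul(-1, 5)) = Add(Mul(4, Pow(R, -1)), -5) = Add(-5, Mul(4, Pow(R, -1))))
Function('X')(P) = Add(-3, Pow(P, 2))
Mul(Add(Pow(Add(41566, 10293), -1), -2534), Pow(Add(Add(Function('X')(Function('k')(2, -1)), Mul(-16, -30)), 20746), -1)) = Mul(Add(Pow(Add(41566, 10293), -1), -2534), Pow(Add(Add(Add(-3, Pow(Add(-5, Mul(4, Pow(-1, -1))), 2)), Mul(-16, -30)), 20746), -1)) = Mul(Add(Pow(51859, -1), -2534), Pow(Add(Add(Add(-3, Pow(Add(-5, Mul(4, -1)), 2)), 480), 20746), -1)) = Mul(Add(Rational(1, 51859), -2534), Pow(Add(Add(Add(-3, Pow(Add(-5, -4), 2)), 480), 20746), -1)) = Mul(Rational(-131410705, 51859), Pow(Add(Add(Add(-3, Pow(-9, 2)), 480), 20746), -1)) = Mul(Rational(-131410705, 51859), Pow(Add(Add(Add(-3, 81), 480), 20746), -1)) = Mul(Rational(-131410705, 51859), Pow(Add(Add(78, 480), 20746), -1)) = Mul(Rational(-131410705, 51859), Pow(Add(558, 20746), -1)) = Mul(Rational(-131410705, 51859), Pow(21304, -1)) = Mul(Rational(-131410705, 51859), Rational(1, 21304)) = Rational(-131410705, 1104804136)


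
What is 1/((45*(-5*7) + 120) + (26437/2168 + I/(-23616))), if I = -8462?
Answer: -3199968/4615785827 ≈ -0.00069327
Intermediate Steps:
1/((45*(-5*7) + 120) + (26437/2168 + I/(-23616))) = 1/((45*(-5*7) + 120) + (26437/2168 - 8462/(-23616))) = 1/((45*(-35) + 120) + (26437*(1/2168) - 8462*(-1/23616))) = 1/((-1575 + 120) + (26437/2168 + 4231/11808)) = 1/(-1455 + 40167613/3199968) = 1/(-4615785827/3199968) = -3199968/4615785827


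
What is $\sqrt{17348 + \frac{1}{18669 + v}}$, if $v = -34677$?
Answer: $\frac{\sqrt{1111382545566}}{8004} \approx 131.71$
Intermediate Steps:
$\sqrt{17348 + \frac{1}{18669 + v}} = \sqrt{17348 + \frac{1}{18669 - 34677}} = \sqrt{17348 + \frac{1}{-16008}} = \sqrt{17348 - \frac{1}{16008}} = \sqrt{\frac{277706783}{16008}} = \frac{\sqrt{1111382545566}}{8004}$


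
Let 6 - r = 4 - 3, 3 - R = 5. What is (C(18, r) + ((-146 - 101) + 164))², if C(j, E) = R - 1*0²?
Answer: 7225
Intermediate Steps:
R = -2 (R = 3 - 1*5 = 3 - 5 = -2)
r = 5 (r = 6 - (4 - 3) = 6 - 1*1 = 6 - 1 = 5)
C(j, E) = -2 (C(j, E) = -2 - 1*0² = -2 - 1*0 = -2 + 0 = -2)
(C(18, r) + ((-146 - 101) + 164))² = (-2 + ((-146 - 101) + 164))² = (-2 + (-247 + 164))² = (-2 - 83)² = (-85)² = 7225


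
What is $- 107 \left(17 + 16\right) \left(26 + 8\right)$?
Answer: $-120054$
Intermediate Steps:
$- 107 \left(17 + 16\right) \left(26 + 8\right) = - 107 \cdot 33 \cdot 34 = - 107 \cdot 1122 = \left(-1\right) 120054 = -120054$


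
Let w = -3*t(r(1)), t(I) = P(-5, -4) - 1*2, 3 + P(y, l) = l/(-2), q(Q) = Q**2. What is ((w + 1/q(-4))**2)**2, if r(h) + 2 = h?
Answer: 442050625/65536 ≈ 6745.2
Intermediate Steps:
P(y, l) = -3 - l/2 (P(y, l) = -3 + l/(-2) = -3 + l*(-1/2) = -3 - l/2)
r(h) = -2 + h
t(I) = -3 (t(I) = (-3 - 1/2*(-4)) - 1*2 = (-3 + 2) - 2 = -1 - 2 = -3)
w = 9 (w = -3*(-3) = 9)
((w + 1/q(-4))**2)**2 = ((9 + 1/((-4)**2))**2)**2 = ((9 + 1/16)**2)**2 = ((145/16)**2)**2 = (21025/256)**2 = 442050625/65536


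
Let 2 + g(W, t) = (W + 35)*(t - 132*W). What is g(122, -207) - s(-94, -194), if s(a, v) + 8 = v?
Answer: -2560627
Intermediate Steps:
s(a, v) = -8 + v
g(W, t) = -2 + (35 + W)*(t - 132*W) (g(W, t) = -2 + (W + 35)*(t - 132*W) = -2 + (35 + W)*(t - 132*W))
g(122, -207) - s(-94, -194) = (-2 - 4620*122 - 132*122**2 + 35*(-207) + 122*(-207)) - (-8 - 194) = (-2 - 563640 - 132*14884 - 7245 - 25254) - 1*(-202) = (-2 - 563640 - 1964688 - 7245 - 25254) + 202 = -2560829 + 202 = -2560627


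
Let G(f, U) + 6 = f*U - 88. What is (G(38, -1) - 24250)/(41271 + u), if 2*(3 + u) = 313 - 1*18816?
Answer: -48764/64033 ≈ -0.76155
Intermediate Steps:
u = -18509/2 (u = -3 + (313 - 1*18816)/2 = -3 + (313 - 18816)/2 = -3 + (½)*(-18503) = -3 - 18503/2 = -18509/2 ≈ -9254.5)
G(f, U) = -94 + U*f (G(f, U) = -6 + (f*U - 88) = -6 + (U*f - 88) = -6 + (-88 + U*f) = -94 + U*f)
(G(38, -1) - 24250)/(41271 + u) = ((-94 - 1*38) - 24250)/(41271 - 18509/2) = ((-94 - 38) - 24250)/(64033/2) = (-132 - 24250)*(2/64033) = -24382*2/64033 = -48764/64033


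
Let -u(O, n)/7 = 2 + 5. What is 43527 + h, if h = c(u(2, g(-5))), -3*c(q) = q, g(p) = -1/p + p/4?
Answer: 130630/3 ≈ 43543.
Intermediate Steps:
g(p) = -1/p + p/4 (g(p) = -1/p + p*(¼) = -1/p + p/4)
u(O, n) = -49 (u(O, n) = -7*(2 + 5) = -7*7 = -49)
c(q) = -q/3
h = 49/3 (h = -⅓*(-49) = 49/3 ≈ 16.333)
43527 + h = 43527 + 49/3 = 130630/3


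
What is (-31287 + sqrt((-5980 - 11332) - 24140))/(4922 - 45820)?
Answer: 31287/40898 - I*sqrt(10363)/20449 ≈ 0.765 - 0.0049782*I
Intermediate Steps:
(-31287 + sqrt((-5980 - 11332) - 24140))/(4922 - 45820) = (-31287 + sqrt(-17312 - 24140))/(-40898) = (-31287 + sqrt(-41452))*(-1/40898) = (-31287 + 2*I*sqrt(10363))*(-1/40898) = 31287/40898 - I*sqrt(10363)/20449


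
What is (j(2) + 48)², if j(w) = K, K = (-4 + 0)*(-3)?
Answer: 3600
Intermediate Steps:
K = 12 (K = -4*(-3) = 12)
j(w) = 12
(j(2) + 48)² = (12 + 48)² = 60² = 3600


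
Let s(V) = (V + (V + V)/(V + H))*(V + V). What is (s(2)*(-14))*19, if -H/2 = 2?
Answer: 0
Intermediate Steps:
H = -4 (H = -2*2 = -4)
s(V) = 2*V*(V + 2*V/(-4 + V)) (s(V) = (V + (V + V)/(V - 4))*(V + V) = (V + (2*V)/(-4 + V))*(2*V) = (V + 2*V/(-4 + V))*(2*V) = 2*V*(V + 2*V/(-4 + V)))
(s(2)*(-14))*19 = ((2*2²*(-2 + 2)/(-4 + 2))*(-14))*19 = ((2*4*0/(-2))*(-14))*19 = ((2*4*(-½)*0)*(-14))*19 = (0*(-14))*19 = 0*19 = 0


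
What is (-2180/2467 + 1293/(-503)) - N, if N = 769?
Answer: -958539240/1240901 ≈ -772.45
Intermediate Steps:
(-2180/2467 + 1293/(-503)) - N = (-2180/2467 + 1293/(-503)) - 1*769 = (-2180*1/2467 + 1293*(-1/503)) - 769 = (-2180/2467 - 1293/503) - 769 = -4286371/1240901 - 769 = -958539240/1240901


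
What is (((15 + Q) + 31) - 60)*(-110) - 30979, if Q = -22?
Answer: -27019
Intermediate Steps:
(((15 + Q) + 31) - 60)*(-110) - 30979 = (((15 - 22) + 31) - 60)*(-110) - 30979 = ((-7 + 31) - 60)*(-110) - 30979 = (24 - 60)*(-110) - 30979 = -36*(-110) - 30979 = 3960 - 30979 = -27019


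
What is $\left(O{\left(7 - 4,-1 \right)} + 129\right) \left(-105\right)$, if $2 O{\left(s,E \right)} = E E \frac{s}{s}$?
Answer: $- \frac{27195}{2} \approx -13598.0$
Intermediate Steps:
$O{\left(s,E \right)} = \frac{E^{2}}{2}$ ($O{\left(s,E \right)} = \frac{E E \frac{s}{s}}{2} = \frac{E^{2} \cdot 1}{2} = \frac{E^{2}}{2}$)
$\left(O{\left(7 - 4,-1 \right)} + 129\right) \left(-105\right) = \left(\frac{\left(-1\right)^{2}}{2} + 129\right) \left(-105\right) = \left(\frac{1}{2} \cdot 1 + 129\right) \left(-105\right) = \left(\frac{1}{2} + 129\right) \left(-105\right) = \frac{259}{2} \left(-105\right) = - \frac{27195}{2}$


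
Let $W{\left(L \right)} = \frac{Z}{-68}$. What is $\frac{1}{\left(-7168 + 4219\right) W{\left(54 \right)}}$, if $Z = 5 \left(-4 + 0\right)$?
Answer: $- \frac{17}{14745} \approx -0.0011529$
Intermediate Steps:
$Z = -20$ ($Z = 5 \left(-4\right) = -20$)
$W{\left(L \right)} = \frac{5}{17}$ ($W{\left(L \right)} = - \frac{20}{-68} = \left(-20\right) \left(- \frac{1}{68}\right) = \frac{5}{17}$)
$\frac{1}{\left(-7168 + 4219\right) W{\left(54 \right)}} = \frac{1}{\left(-7168 + 4219\right) \frac{5}{17}} = \frac{1}{-2949} \cdot \frac{17}{5} = \left(- \frac{1}{2949}\right) \frac{17}{5} = - \frac{17}{14745}$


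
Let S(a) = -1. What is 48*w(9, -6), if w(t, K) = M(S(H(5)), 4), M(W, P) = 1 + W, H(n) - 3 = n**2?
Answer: 0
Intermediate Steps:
H(n) = 3 + n**2
w(t, K) = 0 (w(t, K) = 1 - 1 = 0)
48*w(9, -6) = 48*0 = 0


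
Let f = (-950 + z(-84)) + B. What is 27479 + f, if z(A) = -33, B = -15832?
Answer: 10664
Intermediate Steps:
f = -16815 (f = (-950 - 33) - 15832 = -983 - 15832 = -16815)
27479 + f = 27479 - 16815 = 10664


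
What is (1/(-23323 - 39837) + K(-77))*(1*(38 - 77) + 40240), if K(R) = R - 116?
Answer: -490045406081/63160 ≈ -7.7588e+6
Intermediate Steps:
K(R) = -116 + R
(1/(-23323 - 39837) + K(-77))*(1*(38 - 77) + 40240) = (1/(-23323 - 39837) + (-116 - 77))*(1*(38 - 77) + 40240) = (1/(-63160) - 193)*(1*(-39) + 40240) = (-1/63160 - 193)*(-39 + 40240) = -12189881/63160*40201 = -490045406081/63160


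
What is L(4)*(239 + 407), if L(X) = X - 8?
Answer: -2584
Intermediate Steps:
L(X) = -8 + X
L(4)*(239 + 407) = (-8 + 4)*(239 + 407) = -4*646 = -2584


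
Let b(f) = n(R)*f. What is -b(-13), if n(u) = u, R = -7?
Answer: -91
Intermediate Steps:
b(f) = -7*f
-b(-13) = -(-7)*(-13) = -1*91 = -91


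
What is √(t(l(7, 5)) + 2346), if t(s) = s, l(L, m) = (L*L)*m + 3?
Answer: √2594 ≈ 50.931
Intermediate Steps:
l(L, m) = 3 + m*L² (l(L, m) = L²*m + 3 = m*L² + 3 = 3 + m*L²)
√(t(l(7, 5)) + 2346) = √((3 + 5*7²) + 2346) = √((3 + 5*49) + 2346) = √((3 + 245) + 2346) = √(248 + 2346) = √2594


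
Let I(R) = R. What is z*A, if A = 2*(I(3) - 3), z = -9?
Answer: 0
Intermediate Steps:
A = 0 (A = 2*(3 - 3) = 2*0 = 0)
z*A = -9*0 = 0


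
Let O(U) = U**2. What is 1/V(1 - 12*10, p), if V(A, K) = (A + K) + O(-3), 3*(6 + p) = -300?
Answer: -1/216 ≈ -0.0046296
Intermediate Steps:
p = -106 (p = -6 + (1/3)*(-300) = -6 - 100 = -106)
V(A, K) = 9 + A + K (V(A, K) = (A + K) + (-3)**2 = (A + K) + 9 = 9 + A + K)
1/V(1 - 12*10, p) = 1/(9 + (1 - 12*10) - 106) = 1/(9 + (1 - 120) - 106) = 1/(9 - 119 - 106) = 1/(-216) = -1/216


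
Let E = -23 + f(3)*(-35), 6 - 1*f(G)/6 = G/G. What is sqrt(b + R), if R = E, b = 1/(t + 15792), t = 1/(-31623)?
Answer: 2*I*sqrt(66899074555750450970)/499390415 ≈ 32.757*I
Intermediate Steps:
f(G) = 30 (f(G) = 36 - 6*G/G = 36 - 6*1 = 36 - 6 = 30)
t = -1/31623 ≈ -3.1623e-5
b = 31623/499390415 (b = 1/(-1/31623 + 15792) = 1/(499390415/31623) = 31623/499390415 ≈ 6.3323e-5)
E = -1073 (E = -23 + 30*(-35) = -23 - 1050 = -1073)
R = -1073
sqrt(b + R) = sqrt(31623/499390415 - 1073) = sqrt(-535845883672/499390415) = 2*I*sqrt(66899074555750450970)/499390415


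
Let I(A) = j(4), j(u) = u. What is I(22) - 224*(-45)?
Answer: 10084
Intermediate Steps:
I(A) = 4
I(22) - 224*(-45) = 4 - 224*(-45) = 4 + 10080 = 10084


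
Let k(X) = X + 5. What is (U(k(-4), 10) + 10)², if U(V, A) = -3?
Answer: 49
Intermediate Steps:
k(X) = 5 + X
(U(k(-4), 10) + 10)² = (-3 + 10)² = 7² = 49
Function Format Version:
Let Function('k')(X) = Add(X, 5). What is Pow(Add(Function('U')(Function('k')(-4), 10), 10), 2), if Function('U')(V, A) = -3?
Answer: 49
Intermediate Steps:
Function('k')(X) = Add(5, X)
Pow(Add(Function('U')(Function('k')(-4), 10), 10), 2) = Pow(Add(-3, 10), 2) = Pow(7, 2) = 49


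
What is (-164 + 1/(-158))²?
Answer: 671483569/24964 ≈ 26898.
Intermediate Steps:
(-164 + 1/(-158))² = (-164 - 1/158)² = (-25913/158)² = 671483569/24964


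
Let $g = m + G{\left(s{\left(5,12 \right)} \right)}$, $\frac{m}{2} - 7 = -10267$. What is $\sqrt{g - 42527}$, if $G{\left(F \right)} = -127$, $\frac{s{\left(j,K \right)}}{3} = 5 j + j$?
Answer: $i \sqrt{63174} \approx 251.34 i$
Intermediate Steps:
$s{\left(j,K \right)} = 18 j$ ($s{\left(j,K \right)} = 3 \left(5 j + j\right) = 3 \cdot 6 j = 18 j$)
$m = -20520$ ($m = 14 + 2 \left(-10267\right) = 14 - 20534 = -20520$)
$g = -20647$ ($g = -20520 - 127 = -20647$)
$\sqrt{g - 42527} = \sqrt{-20647 - 42527} = \sqrt{-63174} = i \sqrt{63174}$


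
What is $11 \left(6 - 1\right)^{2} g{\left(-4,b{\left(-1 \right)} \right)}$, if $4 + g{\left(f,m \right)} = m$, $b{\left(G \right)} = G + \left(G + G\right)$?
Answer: $-1925$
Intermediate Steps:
$b{\left(G \right)} = 3 G$ ($b{\left(G \right)} = G + 2 G = 3 G$)
$g{\left(f,m \right)} = -4 + m$
$11 \left(6 - 1\right)^{2} g{\left(-4,b{\left(-1 \right)} \right)} = 11 \left(6 - 1\right)^{2} \left(-4 + 3 \left(-1\right)\right) = 11 \cdot 5^{2} \left(-4 - 3\right) = 11 \cdot 25 \left(-7\right) = 275 \left(-7\right) = -1925$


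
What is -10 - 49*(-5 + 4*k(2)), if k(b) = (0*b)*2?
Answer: 235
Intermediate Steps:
k(b) = 0 (k(b) = 0*2 = 0)
-10 - 49*(-5 + 4*k(2)) = -10 - 49*(-5 + 4*0) = -10 - 49*(-5 + 0) = -10 - 49*(-5) = -10 + 245 = 235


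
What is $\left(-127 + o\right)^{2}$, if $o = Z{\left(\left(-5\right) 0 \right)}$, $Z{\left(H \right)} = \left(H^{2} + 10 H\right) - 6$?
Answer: $17689$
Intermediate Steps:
$Z{\left(H \right)} = -6 + H^{2} + 10 H$
$o = -6$ ($o = -6 + \left(\left(-5\right) 0\right)^{2} + 10 \left(\left(-5\right) 0\right) = -6 + 0^{2} + 10 \cdot 0 = -6 + 0 + 0 = -6$)
$\left(-127 + o\right)^{2} = \left(-127 - 6\right)^{2} = \left(-133\right)^{2} = 17689$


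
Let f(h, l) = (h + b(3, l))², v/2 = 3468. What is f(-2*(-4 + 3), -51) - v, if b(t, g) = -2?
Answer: -6936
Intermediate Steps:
v = 6936 (v = 2*3468 = 6936)
f(h, l) = (-2 + h)² (f(h, l) = (h - 2)² = (-2 + h)²)
f(-2*(-4 + 3), -51) - v = (-2 - 2*(-4 + 3))² - 1*6936 = (-2 - 2*(-1))² - 6936 = (-2 + 2)² - 6936 = 0² - 6936 = 0 - 6936 = -6936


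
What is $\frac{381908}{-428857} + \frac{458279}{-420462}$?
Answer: $- \frac{357113958599}{180318071934} \approx -1.9805$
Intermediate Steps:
$\frac{381908}{-428857} + \frac{458279}{-420462} = 381908 \left(- \frac{1}{428857}\right) + 458279 \left(- \frac{1}{420462}\right) = - \frac{381908}{428857} - \frac{458279}{420462} = - \frac{357113958599}{180318071934}$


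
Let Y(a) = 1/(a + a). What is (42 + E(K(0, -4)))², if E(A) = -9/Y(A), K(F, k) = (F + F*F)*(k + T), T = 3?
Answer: 1764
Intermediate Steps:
K(F, k) = (3 + k)*(F + F²) (K(F, k) = (F + F*F)*(k + 3) = (F + F²)*(3 + k) = (3 + k)*(F + F²))
Y(a) = 1/(2*a)
E(A) = -18*A (E(A) = -9*2*A = -18*A)
(42 + E(K(0, -4)))² = (42 - 0*(3 - 4 + 3*0 + 0*(-4)))² = (42 - 0*(3 - 4 + 0 + 0))² = (42 - 0*(-1))² = (42 - 18*0)² = (42 + 0)² = 42² = 1764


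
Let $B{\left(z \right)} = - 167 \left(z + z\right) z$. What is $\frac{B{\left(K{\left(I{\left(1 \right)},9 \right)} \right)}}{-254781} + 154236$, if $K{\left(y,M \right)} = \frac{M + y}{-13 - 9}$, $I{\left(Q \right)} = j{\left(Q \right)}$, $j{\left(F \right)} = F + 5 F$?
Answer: $\frac{1056636599783}{6850778} \approx 1.5424 \cdot 10^{5}$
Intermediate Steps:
$j{\left(F \right)} = 6 F$
$I{\left(Q \right)} = 6 Q$
$K{\left(y,M \right)} = - \frac{M}{22} - \frac{y}{22}$ ($K{\left(y,M \right)} = \frac{M + y}{-22} = \left(M + y\right) \left(- \frac{1}{22}\right) = - \frac{M}{22} - \frac{y}{22}$)
$B{\left(z \right)} = - 334 z^{2}$ ($B{\left(z \right)} = - 167 \cdot 2 z z = - 334 z z = - 334 z^{2}$)
$\frac{B{\left(K{\left(I{\left(1 \right)},9 \right)} \right)}}{-254781} + 154236 = \frac{\left(-334\right) \left(\left(- \frac{1}{22}\right) 9 - \frac{6 \cdot 1}{22}\right)^{2}}{-254781} + 154236 = - 334 \left(- \frac{9}{22} - \frac{3}{11}\right)^{2} \left(- \frac{1}{254781}\right) + 154236 = - 334 \left(- \frac{15}{22}\right)^{2} \left(- \frac{1}{254781}\right) + 154236 = \left(-334\right) \frac{225}{484} \left(- \frac{1}{254781}\right) + 154236 = \left(- \frac{37575}{242}\right) \left(- \frac{1}{254781}\right) + 154236 = \frac{4175}{6850778} + 154236 = \frac{1056636599783}{6850778}$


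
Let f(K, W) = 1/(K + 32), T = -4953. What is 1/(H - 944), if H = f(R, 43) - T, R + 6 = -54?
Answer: 28/112251 ≈ 0.00024944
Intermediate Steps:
R = -60 (R = -6 - 54 = -60)
f(K, W) = 1/(32 + K)
H = 138683/28 (H = 1/(32 - 60) - 1*(-4953) = 1/(-28) + 4953 = -1/28 + 4953 = 138683/28 ≈ 4953.0)
1/(H - 944) = 1/(138683/28 - 944) = 1/(112251/28) = 28/112251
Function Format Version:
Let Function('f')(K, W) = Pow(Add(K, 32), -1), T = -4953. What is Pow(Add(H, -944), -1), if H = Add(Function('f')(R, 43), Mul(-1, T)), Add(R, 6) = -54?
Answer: Rational(28, 112251) ≈ 0.00024944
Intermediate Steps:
R = -60 (R = Add(-6, -54) = -60)
Function('f')(K, W) = Pow(Add(32, K), -1)
H = Rational(138683, 28) (H = Add(Pow(Add(32, -60), -1), Mul(-1, -4953)) = Add(Pow(-28, -1), 4953) = Add(Rational(-1, 28), 4953) = Rational(138683, 28) ≈ 4953.0)
Pow(Add(H, -944), -1) = Pow(Add(Rational(138683, 28), -944), -1) = Pow(Rational(112251, 28), -1) = Rational(28, 112251)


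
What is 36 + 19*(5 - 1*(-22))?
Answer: 549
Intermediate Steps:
36 + 19*(5 - 1*(-22)) = 36 + 19*(5 + 22) = 36 + 19*27 = 36 + 513 = 549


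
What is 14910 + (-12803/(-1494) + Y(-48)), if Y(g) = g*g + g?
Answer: 25658807/1494 ≈ 17175.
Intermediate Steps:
Y(g) = g + g² (Y(g) = g² + g = g + g²)
14910 + (-12803/(-1494) + Y(-48)) = 14910 + (-12803/(-1494) - 48*(1 - 48)) = 14910 + (-12803*(-1/1494) - 48*(-47)) = 14910 + (12803/1494 + 2256) = 14910 + 3383267/1494 = 25658807/1494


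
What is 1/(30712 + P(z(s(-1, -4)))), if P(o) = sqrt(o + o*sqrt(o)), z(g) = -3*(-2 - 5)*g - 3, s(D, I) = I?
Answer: 1/(30712 + sqrt(87)*sqrt(-1 - I*sqrt(87))) ≈ 3.254e-5 + 2.25e-8*I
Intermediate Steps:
z(g) = -3 + 21*g (z(g) = -(-21)*g - 3 = 21*g - 3 = -3 + 21*g)
P(o) = sqrt(o + o**(3/2))
1/(30712 + P(z(s(-1, -4)))) = 1/(30712 + sqrt((-3 + 21*(-4)) + (-3 + 21*(-4))**(3/2))) = 1/(30712 + sqrt((-3 - 84) + (-3 - 84)**(3/2))) = 1/(30712 + sqrt(-87 + (-87)**(3/2))) = 1/(30712 + sqrt(-87 - 87*I*sqrt(87)))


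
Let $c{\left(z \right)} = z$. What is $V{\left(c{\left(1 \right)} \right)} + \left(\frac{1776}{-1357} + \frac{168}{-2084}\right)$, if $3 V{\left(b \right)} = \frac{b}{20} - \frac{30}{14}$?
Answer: $- \frac{619711921}{296938740} \approx -2.087$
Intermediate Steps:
$V{\left(b \right)} = - \frac{5}{7} + \frac{b}{60}$ ($V{\left(b \right)} = \frac{\frac{b}{20} - \frac{30}{14}}{3} = \frac{b \frac{1}{20} - \frac{15}{7}}{3} = \frac{\frac{b}{20} - \frac{15}{7}}{3} = \frac{- \frac{15}{7} + \frac{b}{20}}{3} = - \frac{5}{7} + \frac{b}{60}$)
$V{\left(c{\left(1 \right)} \right)} + \left(\frac{1776}{-1357} + \frac{168}{-2084}\right) = \left(- \frac{5}{7} + \frac{1}{60} \cdot 1\right) + \left(\frac{1776}{-1357} + \frac{168}{-2084}\right) = \left(- \frac{5}{7} + \frac{1}{60}\right) + \left(1776 \left(- \frac{1}{1357}\right) + 168 \left(- \frac{1}{2084}\right)\right) = - \frac{293}{420} - \frac{982290}{706997} = - \frac{619711921}{296938740}$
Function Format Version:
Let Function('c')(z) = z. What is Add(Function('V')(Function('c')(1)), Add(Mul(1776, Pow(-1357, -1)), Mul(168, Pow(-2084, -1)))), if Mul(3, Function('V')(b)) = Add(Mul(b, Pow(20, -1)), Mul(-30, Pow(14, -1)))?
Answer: Rational(-619711921, 296938740) ≈ -2.0870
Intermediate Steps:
Function('V')(b) = Add(Rational(-5, 7), Mul(Rational(1, 60), b)) (Function('V')(b) = Mul(Rational(1, 3), Add(Mul(b, Pow(20, -1)), Mul(-30, Pow(14, -1)))) = Mul(Rational(1, 3), Add(Mul(b, Rational(1, 20)), Mul(-30, Rational(1, 14)))) = Mul(Rational(1, 3), Add(Mul(Rational(1, 20), b), Rational(-15, 7))) = Mul(Rational(1, 3), Add(Rational(-15, 7), Mul(Rational(1, 20), b))) = Add(Rational(-5, 7), Mul(Rational(1, 60), b)))
Add(Function('V')(Function('c')(1)), Add(Mul(1776, Pow(-1357, -1)), Mul(168, Pow(-2084, -1)))) = Add(Add(Rational(-5, 7), Mul(Rational(1, 60), 1)), Add(Mul(1776, Pow(-1357, -1)), Mul(168, Pow(-2084, -1)))) = Add(Add(Rational(-5, 7), Rational(1, 60)), Add(Mul(1776, Rational(-1, 1357)), Mul(168, Rational(-1, 2084)))) = Add(Rational(-293, 420), Add(Rational(-1776, 1357), Rational(-42, 521))) = Add(Rational(-293, 420), Rational(-982290, 706997)) = Rational(-619711921, 296938740)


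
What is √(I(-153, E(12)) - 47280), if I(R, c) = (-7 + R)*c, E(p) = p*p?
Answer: 4*I*√4395 ≈ 265.18*I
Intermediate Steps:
E(p) = p²
I(R, c) = c*(-7 + R)
√(I(-153, E(12)) - 47280) = √(12²*(-7 - 153) - 47280) = √(144*(-160) - 47280) = √(-23040 - 47280) = √(-70320) = 4*I*√4395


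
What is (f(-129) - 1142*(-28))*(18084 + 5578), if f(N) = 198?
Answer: 761301188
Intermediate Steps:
(f(-129) - 1142*(-28))*(18084 + 5578) = (198 - 1142*(-28))*(18084 + 5578) = (198 + 31976)*23662 = 32174*23662 = 761301188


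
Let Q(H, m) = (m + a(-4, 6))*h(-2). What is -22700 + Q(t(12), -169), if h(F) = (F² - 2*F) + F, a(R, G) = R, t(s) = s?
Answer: -23738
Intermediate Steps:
h(F) = F² - F
Q(H, m) = -24 + 6*m (Q(H, m) = (m - 4)*(-2*(-1 - 2)) = (-4 + m)*(-2*(-3)) = (-4 + m)*6 = -24 + 6*m)
-22700 + Q(t(12), -169) = -22700 + (-24 + 6*(-169)) = -22700 + (-24 - 1014) = -22700 - 1038 = -23738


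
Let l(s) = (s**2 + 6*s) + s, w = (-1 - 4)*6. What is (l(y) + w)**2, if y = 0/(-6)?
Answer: 900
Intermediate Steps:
y = 0 (y = 0*(-1/6) = 0)
w = -30 (w = -5*6 = -30)
l(s) = s**2 + 7*s
(l(y) + w)**2 = (0*(7 + 0) - 30)**2 = (0*7 - 30)**2 = (0 - 30)**2 = (-30)**2 = 900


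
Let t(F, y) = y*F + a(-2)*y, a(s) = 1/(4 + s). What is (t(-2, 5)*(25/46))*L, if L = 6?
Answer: -1125/46 ≈ -24.457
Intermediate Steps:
t(F, y) = y/2 + F*y (t(F, y) = y*F + y/(4 - 2) = F*y + y/2 = y/2 + F*y)
(t(-2, 5)*(25/46))*L = ((5*(1/2 - 2))*(25/46))*6 = ((5*(-3/2))*(25*(1/46)))*6 = -15/2*25/46*6 = -375/92*6 = -1125/46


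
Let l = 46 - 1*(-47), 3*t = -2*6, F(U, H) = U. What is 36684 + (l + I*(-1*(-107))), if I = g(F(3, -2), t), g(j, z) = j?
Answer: 37098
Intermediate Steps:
t = -4 (t = (-2*6)/3 = (1/3)*(-12) = -4)
l = 93 (l = 46 + 47 = 93)
I = 3
36684 + (l + I*(-1*(-107))) = 36684 + (93 + 3*(-1*(-107))) = 36684 + (93 + 3*107) = 36684 + (93 + 321) = 36684 + 414 = 37098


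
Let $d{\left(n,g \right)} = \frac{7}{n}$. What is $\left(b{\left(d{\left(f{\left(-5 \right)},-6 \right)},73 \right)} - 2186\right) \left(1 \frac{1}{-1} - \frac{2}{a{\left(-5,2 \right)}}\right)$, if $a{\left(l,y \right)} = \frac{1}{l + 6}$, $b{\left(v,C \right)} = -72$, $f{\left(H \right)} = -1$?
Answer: $6774$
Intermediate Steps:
$a{\left(l,y \right)} = \frac{1}{6 + l}$
$\left(b{\left(d{\left(f{\left(-5 \right)},-6 \right)},73 \right)} - 2186\right) \left(1 \frac{1}{-1} - \frac{2}{a{\left(-5,2 \right)}}\right) = \left(-72 - 2186\right) \left(1 \frac{1}{-1} - \frac{2}{\frac{1}{6 - 5}}\right) = - 2258 \left(1 \left(-1\right) - \frac{2}{1^{-1}}\right) = - 2258 \left(-1 - \frac{2}{1}\right) = - 2258 \left(-1 - 2\right) = \left(-2258\right) \left(-3\right) = 6774$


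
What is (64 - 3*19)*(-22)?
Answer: -154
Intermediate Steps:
(64 - 3*19)*(-22) = (64 - 57)*(-22) = 7*(-22) = -154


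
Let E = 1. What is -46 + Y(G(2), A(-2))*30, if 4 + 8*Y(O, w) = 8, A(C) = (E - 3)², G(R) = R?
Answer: -31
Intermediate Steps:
A(C) = 4 (A(C) = (1 - 3)² = (-2)² = 4)
Y(O, w) = ½ (Y(O, w) = -½ + (⅛)*8 = -½ + 1 = ½)
-46 + Y(G(2), A(-2))*30 = -46 + (½)*30 = -46 + 15 = -31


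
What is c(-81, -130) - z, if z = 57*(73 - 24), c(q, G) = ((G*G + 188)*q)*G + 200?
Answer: 179934047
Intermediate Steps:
c(q, G) = 200 + G*q*(188 + G²) (c(q, G) = ((G² + 188)*q)*G + 200 = ((188 + G²)*q)*G + 200 = (q*(188 + G²))*G + 200 = G*q*(188 + G²) + 200 = 200 + G*q*(188 + G²))
z = 2793 (z = 57*49 = 2793)
c(-81, -130) - z = (200 - 81*(-130)³ + 188*(-130)*(-81)) - 1*2793 = (200 - 81*(-2197000) + 1979640) - 2793 = (200 + 177957000 + 1979640) - 2793 = 179936840 - 2793 = 179934047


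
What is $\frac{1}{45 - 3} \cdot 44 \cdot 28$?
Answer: $\frac{88}{3} \approx 29.333$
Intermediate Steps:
$\frac{1}{45 - 3} \cdot 44 \cdot 28 = \frac{1}{42} \cdot 44 \cdot 28 = \frac{22}{21} \cdot 28 = \frac{88}{3}$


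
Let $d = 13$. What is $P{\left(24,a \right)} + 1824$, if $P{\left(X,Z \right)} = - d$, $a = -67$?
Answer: $1811$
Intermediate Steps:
$P{\left(X,Z \right)} = -13$ ($P{\left(X,Z \right)} = \left(-1\right) 13 = -13$)
$P{\left(24,a \right)} + 1824 = -13 + 1824 = 1811$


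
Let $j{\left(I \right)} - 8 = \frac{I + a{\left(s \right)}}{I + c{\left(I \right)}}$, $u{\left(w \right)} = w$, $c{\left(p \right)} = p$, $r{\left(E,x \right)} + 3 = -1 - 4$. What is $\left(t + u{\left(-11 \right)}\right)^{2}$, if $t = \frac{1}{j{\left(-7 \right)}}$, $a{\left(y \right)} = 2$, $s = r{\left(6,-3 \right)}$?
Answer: $\frac{1620529}{13689} \approx 118.38$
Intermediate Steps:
$r{\left(E,x \right)} = -8$ ($r{\left(E,x \right)} = -3 - 5 = -8$)
$s = -8$
$j{\left(I \right)} = 8 + \frac{2 + I}{2 I}$ ($j{\left(I \right)} = 8 + \frac{I + 2}{I + I} = 8 + \frac{2 + I}{2 I}$)
$t = \frac{14}{117}$ ($t = \frac{1}{\frac{17}{2} + \frac{1}{-7}} = \frac{1}{\frac{17}{2} - \frac{1}{7}} = \frac{1}{\frac{117}{14}} = \frac{14}{117} \approx 0.11966$)
$\left(t + u{\left(-11 \right)}\right)^{2} = \left(\frac{14}{117} - 11\right)^{2} = \left(- \frac{1273}{117}\right)^{2} = \frac{1620529}{13689}$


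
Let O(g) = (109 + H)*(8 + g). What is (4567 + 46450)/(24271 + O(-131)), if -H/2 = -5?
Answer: 51017/9634 ≈ 5.2955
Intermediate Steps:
H = 10 (H = -2*(-5) = 10)
O(g) = 952 + 119*g (O(g) = (109 + 10)*(8 + g) = 119*(8 + g) = 952 + 119*g)
(4567 + 46450)/(24271 + O(-131)) = (4567 + 46450)/(24271 + (952 + 119*(-131))) = 51017/(24271 + (952 - 15589)) = 51017/(24271 - 14637) = 51017/9634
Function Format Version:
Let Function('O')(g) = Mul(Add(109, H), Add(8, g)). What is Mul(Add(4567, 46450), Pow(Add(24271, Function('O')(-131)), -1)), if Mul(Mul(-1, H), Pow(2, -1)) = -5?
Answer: Rational(51017, 9634) ≈ 5.2955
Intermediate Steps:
H = 10 (H = Mul(-2, -5) = 10)
Function('O')(g) = Add(952, Mul(119, g)) (Function('O')(g) = Mul(Add(109, 10), Add(8, g)) = Mul(119, Add(8, g)) = Add(952, Mul(119, g)))
Mul(Add(4567, 46450), Pow(Add(24271, Function('O')(-131)), -1)) = Mul(Add(4567, 46450), Pow(Add(24271, Add(952, Mul(119, -131))), -1)) = Mul(51017, Pow(Add(24271, Add(952, -15589)), -1)) = Mul(51017, Pow(Add(24271, -14637), -1)) = Mul(51017, Pow(9634, -1)) = Mul(51017, Rational(1, 9634)) = Rational(51017, 9634)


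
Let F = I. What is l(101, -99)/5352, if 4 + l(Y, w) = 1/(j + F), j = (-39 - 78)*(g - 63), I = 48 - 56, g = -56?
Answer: -18553/24824360 ≈ -0.00074737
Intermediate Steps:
I = -8
j = 13923 (j = (-39 - 78)*(-56 - 63) = -117*(-119) = 13923)
F = -8
l(Y, w) = -55659/13915 (l(Y, w) = -4 + 1/(13923 - 8) = -4 + 1/13915 = -55659/13915)
l(101, -99)/5352 = -55659/13915/5352 = -55659/13915*1/5352 = -18553/24824360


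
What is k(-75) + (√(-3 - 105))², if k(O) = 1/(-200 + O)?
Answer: -29701/275 ≈ -108.00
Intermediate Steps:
k(-75) + (√(-3 - 105))² = 1/(-200 - 75) + (√(-3 - 105))² = 1/(-275) + (√(-108))² = -1/275 + (6*I*√3)² = -1/275 - 108 = -29701/275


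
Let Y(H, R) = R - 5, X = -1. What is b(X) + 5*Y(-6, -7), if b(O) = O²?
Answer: -59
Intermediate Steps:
Y(H, R) = -5 + R
b(X) + 5*Y(-6, -7) = (-1)² + 5*(-5 - 7) = 1 + 5*(-12) = 1 - 60 = -59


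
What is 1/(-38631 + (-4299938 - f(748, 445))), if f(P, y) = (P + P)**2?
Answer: -1/6576585 ≈ -1.5205e-7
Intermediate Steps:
f(P, y) = 4*P**2 (f(P, y) = (2*P)**2 = 4*P**2)
1/(-38631 + (-4299938 - f(748, 445))) = 1/(-38631 + (-4299938 - 4*748**2)) = 1/(-38631 + (-4299938 - 4*559504)) = 1/(-38631 + (-4299938 - 1*2238016)) = 1/(-38631 + (-4299938 - 2238016)) = 1/(-38631 - 6537954) = 1/(-6576585) = -1/6576585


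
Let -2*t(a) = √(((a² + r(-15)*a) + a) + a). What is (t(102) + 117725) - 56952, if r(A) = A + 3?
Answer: 60773 - √2346 ≈ 60725.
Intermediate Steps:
r(A) = 3 + A
t(a) = -√(a² - 10*a)/2 (t(a) = -√(((a² + (3 - 15)*a) + a) + a)/2 = -√(((a² - 12*a) + a) + a)/2 = -√((a² - 11*a) + a)/2 = -√(a² - 10*a)/2)
(t(102) + 117725) - 56952 = (-√102*√(-10 + 102)/2 + 117725) - 56952 = (-2*√2346/2 + 117725) - 56952 = (-√2346 + 117725) - 56952 = (117725 - √2346) - 56952 = 60773 - √2346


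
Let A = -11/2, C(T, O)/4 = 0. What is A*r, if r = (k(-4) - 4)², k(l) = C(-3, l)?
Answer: -88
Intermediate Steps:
C(T, O) = 0 (C(T, O) = 4*0 = 0)
A = -11/2 (A = -11*½ = -11/2 ≈ -5.5000)
k(l) = 0
r = 16 (r = (0 - 4)² = (-4)² = 16)
A*r = -11/2*16 = -88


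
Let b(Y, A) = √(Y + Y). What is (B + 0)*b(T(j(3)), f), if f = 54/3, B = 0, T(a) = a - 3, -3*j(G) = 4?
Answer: 0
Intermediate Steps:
j(G) = -4/3 (j(G) = -⅓*4 = -4/3)
T(a) = -3 + a
f = 18 (f = 54*(⅓) = 18)
b(Y, A) = √2*√Y (b(Y, A) = √(2*Y) = √2*√Y)
(B + 0)*b(T(j(3)), f) = (0 + 0)*(√2*√(-3 - 4/3)) = 0*(√2*√(-13/3)) = 0*(√2*(I*√39/3)) = 0*(I*√78/3) = 0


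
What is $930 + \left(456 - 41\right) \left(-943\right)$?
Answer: $-390415$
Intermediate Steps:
$930 + \left(456 - 41\right) \left(-943\right) = 930 + 415 \left(-943\right) = 930 - 391345 = -390415$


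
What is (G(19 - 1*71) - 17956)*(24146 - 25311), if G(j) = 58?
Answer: 20851170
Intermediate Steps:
(G(19 - 1*71) - 17956)*(24146 - 25311) = (58 - 17956)*(24146 - 25311) = -17898*(-1165) = 20851170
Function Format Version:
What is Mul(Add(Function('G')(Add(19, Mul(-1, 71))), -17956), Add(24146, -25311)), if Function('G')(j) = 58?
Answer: 20851170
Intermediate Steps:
Mul(Add(Function('G')(Add(19, Mul(-1, 71))), -17956), Add(24146, -25311)) = Mul(Add(58, -17956), Add(24146, -25311)) = Mul(-17898, -1165) = 20851170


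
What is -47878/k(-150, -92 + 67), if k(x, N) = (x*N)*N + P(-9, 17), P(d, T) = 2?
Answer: 23939/46874 ≈ 0.51071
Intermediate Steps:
k(x, N) = 2 + x*N² (k(x, N) = (x*N)*N + 2 = (N*x)*N + 2 = x*N² + 2 = 2 + x*N²)
-47878/k(-150, -92 + 67) = -47878/(2 - 150*(-92 + 67)²) = -47878/(2 - 150*(-25)²) = -47878/(2 - 150*625) = -47878/(2 - 93750) = -47878/(-93748) = -47878*(-1/93748) = 23939/46874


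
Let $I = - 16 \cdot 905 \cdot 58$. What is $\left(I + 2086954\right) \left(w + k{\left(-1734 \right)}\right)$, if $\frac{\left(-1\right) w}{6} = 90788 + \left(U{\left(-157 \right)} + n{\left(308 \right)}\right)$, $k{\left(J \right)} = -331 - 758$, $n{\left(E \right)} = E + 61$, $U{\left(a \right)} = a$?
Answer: $-682282351146$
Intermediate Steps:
$n{\left(E \right)} = 61 + E$
$k{\left(J \right)} = -1089$ ($k{\left(J \right)} = -331 - 758 = -1089$)
$I = -839840$ ($I = \left(-16\right) 52490 = -839840$)
$w = -546000$ ($w = - 6 \left(90788 + \left(-157 + \left(61 + 308\right)\right)\right) = - 6 \left(90788 + \left(-157 + 369\right)\right) = - 6 \left(90788 + 212\right) = \left(-6\right) 91000 = -546000$)
$\left(I + 2086954\right) \left(w + k{\left(-1734 \right)}\right) = \left(-839840 + 2086954\right) \left(-546000 - 1089\right) = 1247114 \left(-547089\right) = -682282351146$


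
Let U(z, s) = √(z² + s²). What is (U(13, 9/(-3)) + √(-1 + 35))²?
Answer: 212 + 4*√1513 ≈ 367.59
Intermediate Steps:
U(z, s) = √(s² + z²)
(U(13, 9/(-3)) + √(-1 + 35))² = (√((9/(-3))² + 13²) + √(-1 + 35))² = (√((9*(-⅓))² + 169) + √34)² = (√((-3)² + 169) + √34)² = (√(9 + 169) + √34)² = (√178 + √34)² = (√34 + √178)²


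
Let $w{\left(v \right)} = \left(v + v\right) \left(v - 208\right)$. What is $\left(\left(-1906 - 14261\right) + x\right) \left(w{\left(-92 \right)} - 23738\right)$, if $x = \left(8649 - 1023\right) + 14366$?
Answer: $183266150$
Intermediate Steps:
$w{\left(v \right)} = 2 v \left(-208 + v\right)$
$x = 21992$ ($x = 7626 + 14366 = 21992$)
$\left(\left(-1906 - 14261\right) + x\right) \left(w{\left(-92 \right)} - 23738\right) = \left(\left(-1906 - 14261\right) + 21992\right) \left(2 \left(-92\right) \left(-208 - 92\right) - 23738\right) = \left(\left(-1906 - 14261\right) + 21992\right) \left(2 \left(-92\right) \left(-300\right) - 23738\right) = \left(-16167 + 21992\right) \left(55200 - 23738\right) = 5825 \cdot 31462 = 183266150$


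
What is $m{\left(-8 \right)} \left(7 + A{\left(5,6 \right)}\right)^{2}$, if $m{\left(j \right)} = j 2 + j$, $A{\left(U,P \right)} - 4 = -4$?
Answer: $-1176$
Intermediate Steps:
$A{\left(U,P \right)} = 0$ ($A{\left(U,P \right)} = 4 - 4 = 0$)
$m{\left(j \right)} = 3 j$ ($m{\left(j \right)} = 2 j + j = 3 j$)
$m{\left(-8 \right)} \left(7 + A{\left(5,6 \right)}\right)^{2} = 3 \left(-8\right) \left(7 + 0\right)^{2} = - 24 \cdot 7^{2} = \left(-24\right) 49 = -1176$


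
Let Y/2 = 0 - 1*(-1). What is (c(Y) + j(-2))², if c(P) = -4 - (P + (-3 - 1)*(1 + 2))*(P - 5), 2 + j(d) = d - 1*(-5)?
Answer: 1089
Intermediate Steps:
j(d) = 3 + d (j(d) = -2 + (d - 1*(-5)) = -2 + (d + 5) = -2 + (5 + d) = 3 + d)
Y = 2 (Y = 2*(0 - 1*(-1)) = 2*(0 + 1) = 2*1 = 2)
c(P) = -4 - (-12 + P)*(-5 + P) (c(P) = -4 - (P - 4*3)*(-5 + P) = -4 - (P - 12)*(-5 + P) = -4 - (-12 + P)*(-5 + P))
(c(Y) + j(-2))² = ((-64 - 1*2² + 17*2) + (3 - 2))² = ((-64 - 1*4 + 34) + 1)² = ((-64 - 4 + 34) + 1)² = (-34 + 1)² = (-33)² = 1089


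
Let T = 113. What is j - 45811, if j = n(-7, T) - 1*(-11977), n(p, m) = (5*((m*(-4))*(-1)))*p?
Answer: -49654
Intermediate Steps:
n(p, m) = 20*m*p (n(p, m) = (5*(-4*m*(-1)))*p = (5*(4*m))*p = (20*m)*p = 20*m*p)
j = -3843 (j = 20*113*(-7) - 1*(-11977) = -15820 + 11977 = -3843)
j - 45811 = -3843 - 45811 = -49654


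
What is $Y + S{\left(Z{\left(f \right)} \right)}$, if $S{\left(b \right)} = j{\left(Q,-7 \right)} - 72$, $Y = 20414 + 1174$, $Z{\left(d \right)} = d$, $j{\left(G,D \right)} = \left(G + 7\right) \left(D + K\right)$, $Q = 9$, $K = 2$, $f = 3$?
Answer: $21436$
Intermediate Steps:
$j{\left(G,D \right)} = \left(2 + D\right) \left(7 + G\right)$ ($j{\left(G,D \right)} = \left(G + 7\right) \left(D + 2\right) = \left(7 + G\right) \left(2 + D\right) = \left(2 + D\right) \left(7 + G\right)$)
$Y = 21588$
$S{\left(b \right)} = -152$ ($S{\left(b \right)} = \left(14 + 2 \cdot 9 + 7 \left(-7\right) - 63\right) - 72 = \left(14 + 18 - 49 - 63\right) - 72 = -80 - 72 = -152$)
$Y + S{\left(Z{\left(f \right)} \right)} = 21588 - 152 = 21436$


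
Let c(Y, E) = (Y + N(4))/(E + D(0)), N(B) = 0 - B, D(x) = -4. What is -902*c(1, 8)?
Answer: 1353/2 ≈ 676.50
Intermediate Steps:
N(B) = -B
c(Y, E) = (-4 + Y)/(-4 + E) (c(Y, E) = (Y - 1*4)/(E - 4) = (Y - 4)/(-4 + E) = (-4 + Y)/(-4 + E))
-902*c(1, 8) = -902*(-4 + 1)/(-4 + 8) = -902*(-3)/4 = -451*(-3)/2 = -902*(-3/4) = 1353/2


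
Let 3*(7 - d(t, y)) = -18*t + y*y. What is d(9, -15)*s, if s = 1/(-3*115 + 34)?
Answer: 14/311 ≈ 0.045016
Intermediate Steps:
s = -1/311 (s = 1/(-345 + 34) = 1/(-311) = -1/311 ≈ -0.0032154)
d(t, y) = 7 + 6*t - y**2/3 (d(t, y) = 7 - (-18*t + y*y)/3 = 7 - (-18*t + y**2)/3 = 7 - (y**2 - 18*t)/3 = 7 + (6*t - y**2/3) = 7 + 6*t - y**2/3)
d(9, -15)*s = (7 + 6*9 - 1/3*(-15)**2)*(-1/311) = (7 + 54 - 1/3*225)*(-1/311) = (7 + 54 - 75)*(-1/311) = -14*(-1/311) = 14/311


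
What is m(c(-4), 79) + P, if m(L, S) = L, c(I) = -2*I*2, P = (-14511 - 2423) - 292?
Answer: -17210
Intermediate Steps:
P = -17226 (P = -16934 - 292 = -17226)
c(I) = -4*I
m(c(-4), 79) + P = -4*(-4) - 17226 = 16 - 17226 = -17210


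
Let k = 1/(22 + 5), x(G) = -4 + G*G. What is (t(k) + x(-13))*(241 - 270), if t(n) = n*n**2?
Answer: -94183184/19683 ≈ -4785.0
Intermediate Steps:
x(G) = -4 + G**2
k = 1/27 ≈ 0.037037
t(n) = n**3
(t(k) + x(-13))*(241 - 270) = ((1/27)**3 + (-4 + (-13)**2))*(241 - 270) = (1/19683 + (-4 + 169))*(-29) = (1/19683 + 165)*(-29) = (3247696/19683)*(-29) = -94183184/19683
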